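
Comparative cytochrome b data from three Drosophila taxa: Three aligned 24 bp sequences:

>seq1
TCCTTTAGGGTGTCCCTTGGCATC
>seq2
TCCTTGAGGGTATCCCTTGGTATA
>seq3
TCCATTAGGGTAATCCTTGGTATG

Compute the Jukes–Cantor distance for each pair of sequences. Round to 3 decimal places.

seq1–seq2: 4/24 sites differ → p ≈ 0.166667, d = −0.75 ln(1 − 0.222223) = 0.188487 ≈ 0.188.
seq1–seq3: 6/24 sites differ → p = 0.25, d = −0.75 ln(1 − 0.333333) = 0.304098 ≈ 0.304.
seq2–seq3: 5/24 sites differ → p ≈ 0.208333, d = −0.75 ln(1 − 0.277777) = 0.244066 ≈ 0.244.

d(seq1,seq2) = 0.188, d(seq1,seq3) = 0.304, d(seq2,seq3) = 0.244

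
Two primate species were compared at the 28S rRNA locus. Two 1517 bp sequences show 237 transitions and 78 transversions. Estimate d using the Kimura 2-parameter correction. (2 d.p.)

0.25

P = 237/1517 ≈ 0.156229 and Q = 78/1517 ≈ 0.051417.
Under the Kimura two-parameter model, d = −½ ln(1 − 2P − Q) − ¼ ln(1 − 2Q).
1 − 2P − Q = 0.636125, giving −½ ln(0.636125) = 0.226180.
1 − 2Q = 0.897166, giving −¼ ln(0.897166) = 0.027129.
d = 0.226180 + 0.027129 = 0.253309.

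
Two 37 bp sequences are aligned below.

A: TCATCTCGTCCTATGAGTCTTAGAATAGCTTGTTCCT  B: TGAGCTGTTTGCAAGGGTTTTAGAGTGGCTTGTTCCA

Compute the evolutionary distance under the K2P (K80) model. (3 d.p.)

0.479

Of 37 sites, 6 differences are transitions and 7 are transversions, so P = 6/37 ≈ 0.162162 and Q = 7/37 ≈ 0.189189.
Under the Kimura two-parameter model, d = −½ ln(1 − 2P − Q) − ¼ ln(1 − 2Q).
1 − 2P − Q = 0.486487, giving −½ ln(0.486487) = 0.360273.
1 − 2Q = 0.621622, giving −¼ ln(0.621622) = 0.118856.
d = 0.360273 + 0.118856 = 0.479129.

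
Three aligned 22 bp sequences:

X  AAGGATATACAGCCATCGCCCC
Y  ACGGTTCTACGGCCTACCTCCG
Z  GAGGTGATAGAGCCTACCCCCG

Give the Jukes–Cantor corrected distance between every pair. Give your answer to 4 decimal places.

d(X,Y) = 0.5913, d(X,Z) = 0.4975, d(Y,Z) = 0.4141

X–Y: 9/22 sites differ → p ≈ 0.409091, d = −0.75 ln(1 − 0.545455) = 0.591344 ≈ 0.5913.
X–Z: 8/22 sites differ → p ≈ 0.363636, d = −0.75 ln(1 − 0.484848) = 0.497470 ≈ 0.4975.
Y–Z: 7/22 sites differ → p ≈ 0.318182, d = −0.75 ln(1 − 0.424243) = 0.414052 ≈ 0.4141.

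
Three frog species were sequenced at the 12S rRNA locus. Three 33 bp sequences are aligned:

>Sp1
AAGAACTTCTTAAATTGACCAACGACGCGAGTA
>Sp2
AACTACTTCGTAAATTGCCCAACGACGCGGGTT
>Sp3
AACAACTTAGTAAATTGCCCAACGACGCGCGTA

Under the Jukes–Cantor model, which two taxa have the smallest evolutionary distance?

Sp1–Sp2: 6/33 differ, p = 0.182, d = 0.208.
Sp1–Sp3: 5/33 differ, p = 0.152, d = 0.169.
Sp2–Sp3: 4/33 differ, p = 0.121, d = 0.132.
The smallest distance is between Sp2 and Sp3.

Sp2 and Sp3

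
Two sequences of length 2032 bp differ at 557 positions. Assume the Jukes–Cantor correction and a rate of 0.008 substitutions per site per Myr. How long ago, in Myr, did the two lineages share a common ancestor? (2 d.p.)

21.32

p = 557/2032 ≈ 0.274114.
d = −(3/4) ln(1 − 4p/3) = −0.75 ln(1 − 0.365485) = −0.75 ln(0.634515)
  = −0.75 × (-0.454894) = 0.341171 substitutions/site.
Under a molecular clock d = 2μt, so t = d/(2μ) = 0.341171 / (2 × 0.008) = 21.32 Myr.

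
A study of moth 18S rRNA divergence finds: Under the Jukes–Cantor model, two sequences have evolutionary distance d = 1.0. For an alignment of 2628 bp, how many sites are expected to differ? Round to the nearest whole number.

Invert JC69: p = (3/4)(1 − e^(−4d/3)) = 0.75 × (1 − e^(-1.333333)) = 0.75 × (1 − 0.263597) = 0.552302.
Expected differing sites = pL ≈ 0.552302 × 2628 = 1451.449656 ≈ 1451.

1451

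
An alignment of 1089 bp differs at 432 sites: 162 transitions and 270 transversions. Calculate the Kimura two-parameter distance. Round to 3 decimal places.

P = 162/1089 ≈ 0.14876 and Q = 270/1089 ≈ 0.247934.
Under the Kimura two-parameter model, d = −½ ln(1 − 2P − Q) − ¼ ln(1 − 2Q).
1 − 2P − Q = 0.454546, giving −½ ln(0.454546) = 0.394228.
1 − 2Q = 0.504132, giving −¼ ln(0.504132) = 0.171229.
d = 0.394228 + 0.171229 = 0.565457.

0.565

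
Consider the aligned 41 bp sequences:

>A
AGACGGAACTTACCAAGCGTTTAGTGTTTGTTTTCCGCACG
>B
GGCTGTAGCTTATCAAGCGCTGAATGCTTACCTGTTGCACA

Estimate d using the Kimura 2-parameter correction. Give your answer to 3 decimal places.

Of 41 sites, 13 differences are transitions and 4 are transversions, so P = 13/41 ≈ 0.317073 and Q = 4/41 ≈ 0.097561.
Under the Kimura two-parameter model, d = −½ ln(1 − 2P − Q) − ¼ ln(1 − 2Q).
1 − 2P − Q = 0.268293, giving −½ ln(0.268293) = 0.657838.
1 − 2Q = 0.804878, giving −¼ ln(0.804878) = 0.054266.
d = 0.657838 + 0.054266 = 0.712104.

0.712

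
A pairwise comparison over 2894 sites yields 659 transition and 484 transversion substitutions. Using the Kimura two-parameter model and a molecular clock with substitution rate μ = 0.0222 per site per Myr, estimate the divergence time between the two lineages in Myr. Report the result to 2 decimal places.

P = 659/2894 ≈ 0.227713 and Q = 484/2894 ≈ 0.167243.
Under the Kimura two-parameter model, d = −½ ln(1 − 2P − Q) − ¼ ln(1 − 2Q).
1 − 2P − Q = 0.377331, giving −½ ln(0.377331) = 0.487316.
1 − 2Q = 0.665514, giving −¼ ln(0.665514) = 0.101799.
d = 0.487316 + 0.101799 = 0.589115.
Under a molecular clock d = 2μt, so t = d/(2μ) = 0.589115 / (2 × 0.0222) = 13.27 Myr.

13.27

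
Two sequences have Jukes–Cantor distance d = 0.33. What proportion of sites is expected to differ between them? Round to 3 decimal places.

0.267

p = (3/4)(1 − e^(−4d/3)) = 0.75 × (1 − e^(-0.44)) = 0.75 × (1 − 0.644036) = 0.266973.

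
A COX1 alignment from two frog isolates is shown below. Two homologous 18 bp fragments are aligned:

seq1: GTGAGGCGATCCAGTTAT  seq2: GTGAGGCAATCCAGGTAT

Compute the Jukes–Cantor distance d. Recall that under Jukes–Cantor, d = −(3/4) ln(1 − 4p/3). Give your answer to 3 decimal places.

The sequences differ at 2 of 18 sites (8, 15), so p = 2/18 ≈ 0.111111.
d = −(3/4) ln(1 − 4p/3) = −0.75 ln(1 − 0.148148) = −0.75 ln(0.851852)
  = −0.75 × (-0.160342) = 0.120257 substitutions/site.

0.120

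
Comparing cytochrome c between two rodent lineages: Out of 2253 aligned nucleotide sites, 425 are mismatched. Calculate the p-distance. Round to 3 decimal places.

p = 425/2253 = 0.188637… ≈ 0.189 (to 3 d.p.).

0.189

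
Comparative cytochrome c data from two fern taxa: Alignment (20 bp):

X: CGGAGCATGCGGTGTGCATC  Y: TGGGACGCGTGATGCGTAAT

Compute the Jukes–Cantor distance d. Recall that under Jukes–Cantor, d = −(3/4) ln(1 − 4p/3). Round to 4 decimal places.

The sequences differ at 11 of 20 sites, so p = 11/20 = 0.55.
d = −(3/4) ln(1 − 4p/3) = −0.75 ln(1 − 0.733333) = −0.75 ln(0.266667)
  = −0.75 × (-1.321755) = 0.991316 substitutions/site.

0.9913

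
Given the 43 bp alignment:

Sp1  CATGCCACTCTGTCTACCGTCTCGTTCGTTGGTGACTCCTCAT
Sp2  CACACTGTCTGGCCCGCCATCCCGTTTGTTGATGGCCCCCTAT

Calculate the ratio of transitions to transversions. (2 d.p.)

Transitions are A↔G and C↔T; transversions are all other mismatches.
Transitions: 18. Transversions: 1.
R = 18/1 = 18.00.

18.00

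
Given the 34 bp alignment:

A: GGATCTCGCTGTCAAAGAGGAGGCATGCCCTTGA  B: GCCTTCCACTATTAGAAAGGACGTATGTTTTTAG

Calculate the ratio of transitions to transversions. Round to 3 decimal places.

Transitions are A↔G and C↔T; transversions are all other mismatches.
Transitions: 13. Transversions: 3.
R = 13/3 = 4.333333… ≈ 4.333 (to 3 d.p.).

4.333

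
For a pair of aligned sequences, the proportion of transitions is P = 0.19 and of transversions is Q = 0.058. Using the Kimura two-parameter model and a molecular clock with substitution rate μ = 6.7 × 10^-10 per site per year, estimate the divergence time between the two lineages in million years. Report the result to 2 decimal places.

Under the Kimura two-parameter model, d = −½ ln(1 − 2P − Q) − ¼ ln(1 − 2Q).
1 − 2P − Q = 0.562, giving −½ ln(0.562) = 0.288127.
1 − 2Q = 0.884, giving −¼ ln(0.884) = 0.030825.
d = 0.288127 + 0.030825 = 0.318952.
Under a molecular clock d = 2μt, so t = d/(2μ) = 0.318952 / (2 × 6.7 × 10^-10) = 238.02 million years.

238.02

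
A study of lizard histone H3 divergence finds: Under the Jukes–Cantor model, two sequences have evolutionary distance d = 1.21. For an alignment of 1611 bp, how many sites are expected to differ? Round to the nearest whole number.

968

Invert JC69: p = (3/4)(1 − e^(−4d/3)) = 0.75 × (1 − e^(-1.613333)) = 0.75 × (1 − 0.199222) = 0.600584.
Expected differing sites = pL ≈ 0.600584 × 1611 = 967.540824 ≈ 968.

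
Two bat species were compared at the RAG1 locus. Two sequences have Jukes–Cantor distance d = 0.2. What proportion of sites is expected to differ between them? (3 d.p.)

0.176

p = (3/4)(1 − e^(−4d/3)) = 0.75 × (1 − e^(-0.266667)) = 0.75 × (1 − 0.765928) = 0.175554.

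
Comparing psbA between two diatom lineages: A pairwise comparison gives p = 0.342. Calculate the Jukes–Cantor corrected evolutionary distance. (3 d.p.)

d = −(3/4) ln(1 − 4p/3) = −0.75 ln(1 − 0.456) = −0.75 ln(0.544)
  = −0.75 × (-0.608806) = 0.456605 substitutions/site.

0.457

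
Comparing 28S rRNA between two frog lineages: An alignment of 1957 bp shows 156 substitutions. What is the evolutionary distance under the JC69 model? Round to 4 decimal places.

0.0843

p = 156/1957 ≈ 0.079714.
d = −(3/4) ln(1 − 4p/3) = −0.75 ln(1 − 0.106285) = −0.75 ln(0.893715)
  = −0.75 × (-0.112368) = 0.084276 substitutions/site.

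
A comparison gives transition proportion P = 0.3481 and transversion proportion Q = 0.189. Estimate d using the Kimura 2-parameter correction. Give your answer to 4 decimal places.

Under the Kimura two-parameter model, d = −½ ln(1 − 2P − Q) − ¼ ln(1 − 2Q).
1 − 2P − Q = 0.1148, giving −½ ln(0.1148) = 1.082282.
1 − 2Q = 0.622, giving −¼ ln(0.622) = 0.118704.
d = 1.082282 + 0.118704 = 1.200986.

1.2010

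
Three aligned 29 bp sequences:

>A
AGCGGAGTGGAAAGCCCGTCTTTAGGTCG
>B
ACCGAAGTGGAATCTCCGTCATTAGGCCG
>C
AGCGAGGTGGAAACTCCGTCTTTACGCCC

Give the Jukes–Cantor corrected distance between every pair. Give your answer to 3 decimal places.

A–B: 7/29 sites differ → p ≈ 0.241379, d = −0.75 ln(1 − 0.321839) = 0.291278 ≈ 0.291.
A–C: 7/29 sites differ → p ≈ 0.241379, d = −0.75 ln(1 − 0.321839) = 0.291278 ≈ 0.291.
B–C: 6/29 sites differ → p ≈ 0.206897, d = −0.75 ln(1 − 0.275863) = 0.242081 ≈ 0.242.

d(A,B) = 0.291, d(A,C) = 0.291, d(B,C) = 0.242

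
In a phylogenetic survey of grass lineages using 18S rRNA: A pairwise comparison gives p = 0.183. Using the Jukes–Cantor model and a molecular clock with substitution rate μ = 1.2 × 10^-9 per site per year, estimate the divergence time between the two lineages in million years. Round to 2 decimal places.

87.41

d = −(3/4) ln(1 − 4p/3) = −0.75 ln(1 − 0.244) = −0.75 ln(0.756)
  = −0.75 × (-0.279714) = 0.209786 substitutions/site.
Under a molecular clock d = 2μt, so t = d/(2μ) = 0.209786 / (2 × 1.2 × 10^-9) = 87.41 million years.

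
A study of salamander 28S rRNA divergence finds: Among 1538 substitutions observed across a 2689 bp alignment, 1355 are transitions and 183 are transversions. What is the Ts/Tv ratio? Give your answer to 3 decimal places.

7.404

R = 1355/183 = 7.404371… ≈ 7.404 (to 3 d.p.).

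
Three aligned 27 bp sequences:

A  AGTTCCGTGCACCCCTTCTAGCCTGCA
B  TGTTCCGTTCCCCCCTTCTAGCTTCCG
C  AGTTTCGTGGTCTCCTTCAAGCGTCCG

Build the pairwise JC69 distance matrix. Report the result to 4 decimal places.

A–B: 6/27 sites differ → p ≈ 0.222222, d = −0.75 ln(1 − 0.296296) = 0.263548 ≈ 0.2635.
A–C: 8/27 sites differ → p ≈ 0.296296, d = −0.75 ln(1 − 0.395061) = 0.376971 ≈ 0.3770.
B–C: 8/27 sites differ → p ≈ 0.296296, d = −0.75 ln(1 − 0.395061) = 0.376971 ≈ 0.3770.

d(A,B) = 0.2635, d(A,C) = 0.3770, d(B,C) = 0.3770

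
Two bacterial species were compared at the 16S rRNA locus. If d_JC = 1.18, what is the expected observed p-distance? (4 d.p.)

p = (3/4)(1 − e^(−4d/3)) = 0.75 × (1 − e^(-1.573333)) = 0.75 × (1 − 0.207353) = 0.594485.

0.5945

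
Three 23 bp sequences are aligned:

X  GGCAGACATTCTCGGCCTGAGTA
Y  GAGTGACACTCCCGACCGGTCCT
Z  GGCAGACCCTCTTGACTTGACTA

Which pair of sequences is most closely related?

X and Z

X–Y: 11/23 differ, p = 0.478, d = 0.761.
X–Z: 6/23 differ, p = 0.261, d = 0.321.
Y–Z: 11/23 differ, p = 0.478, d = 0.761.
The smallest distance is between X and Z.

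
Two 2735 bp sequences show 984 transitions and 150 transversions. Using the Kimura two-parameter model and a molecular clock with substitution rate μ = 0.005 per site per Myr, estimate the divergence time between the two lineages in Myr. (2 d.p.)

P = 984/2735 ≈ 0.359781 and Q = 150/2735 ≈ 0.054845.
Under the Kimura two-parameter model, d = −½ ln(1 − 2P − Q) − ¼ ln(1 − 2Q).
1 − 2P − Q = 0.225593, giving −½ ln(0.225593) = 0.744511.
1 − 2Q = 0.89031, giving −¼ ln(0.89031) = 0.029046.
d = 0.744511 + 0.029046 = 0.773557.
Under a molecular clock d = 2μt, so t = d/(2μ) = 0.773557 / (2 × 0.005) = 77.36 Myr.

77.36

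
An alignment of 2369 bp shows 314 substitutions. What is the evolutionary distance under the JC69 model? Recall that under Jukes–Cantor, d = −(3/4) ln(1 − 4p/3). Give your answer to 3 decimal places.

p = 314/2369 ≈ 0.132545.
d = −(3/4) ln(1 − 4p/3) = −0.75 ln(1 − 0.176727) = −0.75 ln(0.823273)
  = −0.75 × (-0.194467) = 0.145850 substitutions/site.

0.146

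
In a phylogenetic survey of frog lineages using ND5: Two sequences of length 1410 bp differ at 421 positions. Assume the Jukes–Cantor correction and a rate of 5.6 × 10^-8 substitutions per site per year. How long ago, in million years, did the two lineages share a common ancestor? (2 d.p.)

3.40

p = 421/1410 ≈ 0.298582.
d = −(3/4) ln(1 − 4p/3) = −0.75 ln(1 − 0.398109) = −0.75 ln(0.601891)
  = −0.75 × (-0.507679) = 0.380759 substitutions/site.
Under a molecular clock d = 2μt, so t = d/(2μ) = 0.380759 / (2 × 5.6 × 10^-8) = 3.40 million years.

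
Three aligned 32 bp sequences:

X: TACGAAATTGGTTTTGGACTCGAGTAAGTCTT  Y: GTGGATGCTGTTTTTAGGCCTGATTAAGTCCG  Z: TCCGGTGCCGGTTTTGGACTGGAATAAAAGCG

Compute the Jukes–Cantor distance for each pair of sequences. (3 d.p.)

d(X,Y) = 0.657, d(X,Z) = 0.585, d(Y,Z) = 0.657

X–Y: 14/32 sites differ → p = 0.4375, d = −0.75 ln(1 − 0.583333) = 0.656601 ≈ 0.657.
X–Z: 13/32 sites differ → p = 0.40625, d = −0.75 ln(1 − 0.541667) = 0.585119 ≈ 0.585.
Y–Z: 14/32 sites differ → p = 0.4375, d = −0.75 ln(1 − 0.583333) = 0.656601 ≈ 0.657.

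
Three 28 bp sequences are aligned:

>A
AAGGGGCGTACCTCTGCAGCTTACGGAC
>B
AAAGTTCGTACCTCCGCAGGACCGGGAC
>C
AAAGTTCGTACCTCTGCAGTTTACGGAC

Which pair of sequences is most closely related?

A–B: 9/28 differ, p = 0.321, d = 0.420.
A–C: 4/28 differ, p = 0.143, d = 0.158.
B–C: 6/28 differ, p = 0.214, d = 0.252.
The smallest distance is between A and C.

A and C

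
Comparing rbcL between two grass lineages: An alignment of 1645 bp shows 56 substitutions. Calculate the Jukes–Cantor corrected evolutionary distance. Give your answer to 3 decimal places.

0.035

p = 56/1645 ≈ 0.034043.
d = −(3/4) ln(1 − 4p/3) = −0.75 ln(1 − 0.045391) = −0.75 ln(0.954609)
  = −0.75 × (-0.046453) = 0.034840 substitutions/site.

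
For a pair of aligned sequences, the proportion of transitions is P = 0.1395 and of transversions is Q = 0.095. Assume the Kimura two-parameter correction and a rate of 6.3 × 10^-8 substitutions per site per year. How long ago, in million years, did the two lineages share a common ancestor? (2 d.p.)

Under the Kimura two-parameter model, d = −½ ln(1 − 2P − Q) − ¼ ln(1 − 2Q).
1 − 2P − Q = 0.626, giving −½ ln(0.626) = 0.234202.
1 − 2Q = 0.81, giving −¼ ln(0.81) = 0.052680.
d = 0.234202 + 0.052680 = 0.286882.
Under a molecular clock d = 2μt, so t = d/(2μ) = 0.286882 / (2 × 6.3 × 10^-8) = 2.28 million years.

2.28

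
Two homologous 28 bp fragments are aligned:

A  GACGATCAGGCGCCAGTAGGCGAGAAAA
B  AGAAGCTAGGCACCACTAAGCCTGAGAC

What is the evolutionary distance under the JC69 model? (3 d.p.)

0.824

The sequences differ at 14 of 28 sites, so p = 14/28 = 0.5.
d = −(3/4) ln(1 − 4p/3) = −0.75 ln(1 − 0.666667) = −0.75 ln(0.333333)
  = −0.75 × (-1.098613) = 0.823960 substitutions/site.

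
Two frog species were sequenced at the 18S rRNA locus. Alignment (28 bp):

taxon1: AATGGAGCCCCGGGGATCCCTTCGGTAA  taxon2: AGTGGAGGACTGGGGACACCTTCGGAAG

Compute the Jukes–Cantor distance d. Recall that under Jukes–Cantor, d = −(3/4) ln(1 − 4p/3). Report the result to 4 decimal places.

The sequences differ at 8 of 28 sites (2, 8, 9, 11, 17, 18, 26, 28), so p = 8/28 ≈ 0.285714.
d = −(3/4) ln(1 − 4p/3) = −0.75 ln(1 − 0.380952) = −0.75 ln(0.619048)
  = −0.75 × (-0.479572) = 0.359679 substitutions/site.

0.3597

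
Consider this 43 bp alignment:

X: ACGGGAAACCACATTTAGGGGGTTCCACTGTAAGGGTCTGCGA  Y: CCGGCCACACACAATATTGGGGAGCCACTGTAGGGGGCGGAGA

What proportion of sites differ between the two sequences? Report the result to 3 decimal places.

0.349

The sequences differ at 15 of 43 positions.
p = 15/43 = 0.348837… ≈ 0.349 (to 3 d.p.).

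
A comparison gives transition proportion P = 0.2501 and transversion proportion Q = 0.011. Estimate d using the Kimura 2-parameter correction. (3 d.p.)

Under the Kimura two-parameter model, d = −½ ln(1 − 2P − Q) − ¼ ln(1 − 2Q).
1 − 2P − Q = 0.4888, giving −½ ln(0.4888) = 0.357901.
1 − 2Q = 0.978, giving −¼ ln(0.978) = 0.005561.
d = 0.357901 + 0.005561 = 0.363462.

0.363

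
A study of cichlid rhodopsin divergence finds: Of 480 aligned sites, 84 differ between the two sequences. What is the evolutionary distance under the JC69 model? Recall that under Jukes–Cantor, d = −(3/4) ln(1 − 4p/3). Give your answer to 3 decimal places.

p = 84/480 = 0.175.
d = −(3/4) ln(1 − 4p/3) = −0.75 ln(1 − 0.233333) = −0.75 ln(0.766667)
  = −0.75 × (-0.265703) = 0.199277 substitutions/site.

0.199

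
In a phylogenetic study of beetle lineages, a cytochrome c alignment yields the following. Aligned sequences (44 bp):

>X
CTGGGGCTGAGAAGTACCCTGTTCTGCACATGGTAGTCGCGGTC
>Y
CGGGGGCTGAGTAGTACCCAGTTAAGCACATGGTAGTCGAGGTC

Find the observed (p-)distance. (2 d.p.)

The sequences differ at 6 of 44 positions (sites 2, 12, 20, 24, 25, 40).
p = 6/44 = 0.136363… ≈ 0.14 (to 2 d.p.).

0.14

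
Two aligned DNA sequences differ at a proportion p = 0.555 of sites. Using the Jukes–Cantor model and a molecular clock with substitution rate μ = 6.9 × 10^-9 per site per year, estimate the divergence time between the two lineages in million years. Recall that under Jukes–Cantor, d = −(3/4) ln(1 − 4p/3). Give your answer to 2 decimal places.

73.21

d = −(3/4) ln(1 − 4p/3) = −0.75 ln(1 − 0.74) = −0.75 ln(0.26)
  = −0.75 × (-1.347074) = 1.010306 substitutions/site.
Under a molecular clock d = 2μt, so t = d/(2μ) = 1.010306 / (2 × 6.9 × 10^-9) = 73.21 million years.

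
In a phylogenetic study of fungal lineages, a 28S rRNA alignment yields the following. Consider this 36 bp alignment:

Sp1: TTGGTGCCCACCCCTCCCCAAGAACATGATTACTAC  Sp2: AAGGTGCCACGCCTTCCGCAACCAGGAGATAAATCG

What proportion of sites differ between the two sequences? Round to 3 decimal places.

The sequences differ at 16 of 36 positions.
p = 16/36 = 0.444444… ≈ 0.444 (to 3 d.p.).

0.444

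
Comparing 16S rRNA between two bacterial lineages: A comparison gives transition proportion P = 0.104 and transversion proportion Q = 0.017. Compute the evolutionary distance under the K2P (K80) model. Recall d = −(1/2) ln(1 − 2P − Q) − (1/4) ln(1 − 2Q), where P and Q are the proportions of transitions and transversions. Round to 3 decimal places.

Under the Kimura two-parameter model, d = −½ ln(1 − 2P − Q) − ¼ ln(1 − 2Q).
1 − 2P − Q = 0.775, giving −½ ln(0.775) = 0.127446.
1 − 2Q = 0.966, giving −¼ ln(0.966) = 0.008648.
d = 0.127446 + 0.008648 = 0.136094.

0.136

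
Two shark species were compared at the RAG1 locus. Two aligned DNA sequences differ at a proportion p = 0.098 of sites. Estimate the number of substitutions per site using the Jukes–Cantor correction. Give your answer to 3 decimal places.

d = −(3/4) ln(1 − 4p/3) = −0.75 ln(1 − 0.130667) = −0.75 ln(0.869333)
  = −0.75 × (-0.140029) = 0.105022 substitutions/site.

0.105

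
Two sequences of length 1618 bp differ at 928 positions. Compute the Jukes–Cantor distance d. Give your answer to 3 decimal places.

1.085

p = 928/1618 ≈ 0.573548.
d = −(3/4) ln(1 − 4p/3) = −0.75 ln(1 − 0.764731) = −0.75 ln(0.235269)
  = −0.75 × (-1.447026) = 1.085270 substitutions/site.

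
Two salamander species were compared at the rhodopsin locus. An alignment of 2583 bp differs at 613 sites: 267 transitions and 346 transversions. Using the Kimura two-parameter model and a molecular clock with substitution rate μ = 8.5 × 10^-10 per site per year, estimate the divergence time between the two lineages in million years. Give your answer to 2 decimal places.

P = 267/2583 ≈ 0.103368 and Q = 346/2583 ≈ 0.133953.
Under the Kimura two-parameter model, d = −½ ln(1 − 2P − Q) − ¼ ln(1 − 2Q).
1 − 2P − Q = 0.659311, giving −½ ln(0.659311) = 0.208280.
1 − 2Q = 0.732094, giving −¼ ln(0.732094) = 0.077962.
d = 0.208280 + 0.077962 = 0.286242.
Under a molecular clock d = 2μt, so t = d/(2μ) = 0.286242 / (2 × 8.5 × 10^-10) = 168.38 million years.

168.38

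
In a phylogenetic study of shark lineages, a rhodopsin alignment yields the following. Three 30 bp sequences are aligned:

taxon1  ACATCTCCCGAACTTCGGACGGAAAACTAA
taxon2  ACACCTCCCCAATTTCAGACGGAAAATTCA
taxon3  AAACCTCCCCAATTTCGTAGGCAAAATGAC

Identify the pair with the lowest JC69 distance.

taxon1–taxon2: 6/30 differ, p = 0.200, d = 0.233.
taxon1–taxon3: 10/30 differ, p = 0.333, d = 0.441.
taxon2–taxon3: 8/30 differ, p = 0.267, d = 0.330.
The smallest distance is between taxon1 and taxon2.

taxon1 and taxon2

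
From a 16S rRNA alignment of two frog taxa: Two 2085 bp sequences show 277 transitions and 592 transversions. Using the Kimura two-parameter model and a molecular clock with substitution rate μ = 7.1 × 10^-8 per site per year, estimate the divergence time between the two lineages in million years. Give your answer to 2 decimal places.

4.29

P = 277/2085 ≈ 0.132854 and Q = 592/2085 ≈ 0.283933.
Under the Kimura two-parameter model, d = −½ ln(1 − 2P − Q) − ¼ ln(1 − 2Q).
1 − 2P − Q = 0.450359, giving −½ ln(0.450359) = 0.398855.
1 − 2Q = 0.432134, giving −¼ ln(0.432134) = 0.209755.
d = 0.398855 + 0.209755 = 0.608610.
Under a molecular clock d = 2μt, so t = d/(2μ) = 0.608610 / (2 × 7.1 × 10^-8) = 4.29 million years.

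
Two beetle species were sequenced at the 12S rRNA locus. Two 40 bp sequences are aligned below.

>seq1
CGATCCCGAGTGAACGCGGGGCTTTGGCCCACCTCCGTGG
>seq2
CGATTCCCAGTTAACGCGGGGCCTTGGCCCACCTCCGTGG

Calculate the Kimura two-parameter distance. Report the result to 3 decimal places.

Of 40 sites, 2 differences are transitions and 2 are transversions, so P = 2/40 = 0.05 and Q = 2/40 = 0.05.
Under the Kimura two-parameter model, d = −½ ln(1 − 2P − Q) − ¼ ln(1 − 2Q).
1 − 2P − Q = 0.85, giving −½ ln(0.85) = 0.081259.
1 − 2Q = 0.9, giving −¼ ln(0.9) = 0.026340.
d = 0.081259 + 0.026340 = 0.107599.

0.108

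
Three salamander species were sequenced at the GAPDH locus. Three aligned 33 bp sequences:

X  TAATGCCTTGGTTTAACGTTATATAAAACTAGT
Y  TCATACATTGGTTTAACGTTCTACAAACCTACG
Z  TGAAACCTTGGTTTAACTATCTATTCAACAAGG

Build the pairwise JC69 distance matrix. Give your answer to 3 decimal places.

d(X,Y) = 0.293, d(X,Z) = 0.388, d(Y,Z) = 0.441

X–Y: 8/33 sites differ → p ≈ 0.242424, d = −0.75 ln(1 − 0.323232) = 0.292820 ≈ 0.293.
X–Z: 10/33 sites differ → p ≈ 0.30303, d = −0.75 ln(1 − 0.40404) = 0.388186 ≈ 0.388.
Y–Z: 11/33 sites differ → p ≈ 0.333333, d = −0.75 ln(1 − 0.444444) = 0.440839 ≈ 0.441.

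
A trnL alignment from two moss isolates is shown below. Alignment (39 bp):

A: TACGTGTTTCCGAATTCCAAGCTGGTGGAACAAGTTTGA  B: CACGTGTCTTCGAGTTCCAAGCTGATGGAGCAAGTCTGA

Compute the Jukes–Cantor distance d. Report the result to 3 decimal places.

The sequences differ at 7 of 39 sites (1, 8, 10, 14, 25, 30, 36), so p = 7/39 ≈ 0.179487.
d = −(3/4) ln(1 − 4p/3) = −0.75 ln(1 − 0.239316) = −0.75 ln(0.760684)
  = −0.75 × (-0.273537) = 0.205153 substitutions/site.

0.205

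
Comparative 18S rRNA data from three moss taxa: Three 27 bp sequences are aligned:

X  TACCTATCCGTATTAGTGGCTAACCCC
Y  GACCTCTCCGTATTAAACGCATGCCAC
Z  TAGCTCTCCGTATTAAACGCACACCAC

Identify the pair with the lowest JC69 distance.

X–Y: 9/27 differ, p = 0.333, d = 0.441.
X–Z: 8/27 differ, p = 0.296, d = 0.377.
Y–Z: 4/27 differ, p = 0.148, d = 0.165.
The smallest distance is between Y and Z.

Y and Z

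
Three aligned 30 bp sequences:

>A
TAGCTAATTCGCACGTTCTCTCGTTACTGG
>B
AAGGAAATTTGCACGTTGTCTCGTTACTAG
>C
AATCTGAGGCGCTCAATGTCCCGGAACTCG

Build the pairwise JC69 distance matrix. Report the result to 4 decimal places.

d(A,B) = 0.2326, d(A,C) = 0.6467, d(B,C) = 0.7301

A–B: 6/30 sites differ → p = 0.2, d = −0.75 ln(1 − 0.266667) = 0.232617 ≈ 0.2326.
A–C: 13/30 sites differ → p ≈ 0.433333, d = −0.75 ln(1 − 0.577777) = 0.646666 ≈ 0.6467.
B–C: 14/30 sites differ → p ≈ 0.466667, d = −0.75 ln(1 − 0.622223) = 0.730088 ≈ 0.7301.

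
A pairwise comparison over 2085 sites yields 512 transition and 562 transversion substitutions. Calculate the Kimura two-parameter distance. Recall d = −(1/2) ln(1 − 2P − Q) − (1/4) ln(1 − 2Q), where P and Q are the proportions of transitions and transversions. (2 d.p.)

P = 512/2085 ≈ 0.245564 and Q = 562/2085 ≈ 0.269544.
Under the Kimura two-parameter model, d = −½ ln(1 − 2P − Q) − ¼ ln(1 − 2Q).
1 − 2P − Q = 0.239328, giving −½ ln(0.239328) = 0.714960.
1 − 2Q = 0.460912, giving −¼ ln(0.460912) = 0.193637.
d = 0.714960 + 0.193637 = 0.908597.

0.91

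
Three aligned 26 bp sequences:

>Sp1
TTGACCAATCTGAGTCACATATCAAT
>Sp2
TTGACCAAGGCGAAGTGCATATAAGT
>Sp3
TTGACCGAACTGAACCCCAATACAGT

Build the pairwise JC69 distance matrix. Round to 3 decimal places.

Sp1–Sp2: 9/26 sites differ → p ≈ 0.346154, d = −0.75 ln(1 − 0.461539) = 0.464280 ≈ 0.464.
Sp1–Sp3: 9/26 sites differ → p ≈ 0.346154, d = −0.75 ln(1 − 0.461539) = 0.464280 ≈ 0.464.
Sp2–Sp3: 11/26 sites differ → p ≈ 0.423077, d = −0.75 ln(1 − 0.564103) = 0.622762 ≈ 0.623.

d(Sp1,Sp2) = 0.464, d(Sp1,Sp3) = 0.464, d(Sp2,Sp3) = 0.623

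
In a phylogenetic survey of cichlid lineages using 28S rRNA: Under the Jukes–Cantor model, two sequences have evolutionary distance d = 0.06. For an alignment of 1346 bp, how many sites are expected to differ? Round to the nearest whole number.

78

Invert JC69: p = (3/4)(1 − e^(−4d/3)) = 0.75 × (1 − e^(-0.08)) = 0.75 × (1 − 0.923116) = 0.057663.
Expected differing sites = pL ≈ 0.057663 × 1346 = 77.614398 ≈ 78.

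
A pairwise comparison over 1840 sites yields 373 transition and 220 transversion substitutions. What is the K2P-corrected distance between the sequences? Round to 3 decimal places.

P = 373/1840 ≈ 0.202717 and Q = 220/1840 ≈ 0.119565.
Under the Kimura two-parameter model, d = −½ ln(1 − 2P − Q) − ¼ ln(1 − 2Q).
1 − 2P − Q = 0.475001, giving −½ ln(0.475001) = 0.372219.
1 − 2Q = 0.76087, giving −¼ ln(0.76087) = 0.068323.
d = 0.372219 + 0.068323 = 0.440542.

0.441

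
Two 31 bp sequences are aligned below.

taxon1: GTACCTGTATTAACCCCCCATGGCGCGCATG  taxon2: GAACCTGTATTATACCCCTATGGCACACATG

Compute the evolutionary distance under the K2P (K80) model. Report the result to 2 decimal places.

0.23

Of 31 sites, 3 differences are transitions and 3 are transversions, so P = 3/31 ≈ 0.096774 and Q = 3/31 ≈ 0.096774.
Under the Kimura two-parameter model, d = −½ ln(1 − 2P − Q) − ¼ ln(1 − 2Q).
1 − 2P − Q = 0.709678, giving −½ ln(0.709678) = 0.171472.
1 − 2Q = 0.806452, giving −¼ ln(0.806452) = 0.053778.
d = 0.171472 + 0.053778 = 0.225250.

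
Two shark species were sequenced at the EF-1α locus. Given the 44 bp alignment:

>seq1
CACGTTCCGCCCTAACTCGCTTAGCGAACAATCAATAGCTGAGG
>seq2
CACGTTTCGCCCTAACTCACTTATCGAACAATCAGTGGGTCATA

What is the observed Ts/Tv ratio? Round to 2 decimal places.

1.25

Transitions are A↔G and C↔T; transversions are all other mismatches.
Transitions: 5. Transversions: 4.
R = 5/4 = 1.25.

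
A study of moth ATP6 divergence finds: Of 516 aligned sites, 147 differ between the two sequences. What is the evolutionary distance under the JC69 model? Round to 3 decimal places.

0.358

p = 147/516 ≈ 0.284884.
d = −(3/4) ln(1 − 4p/3) = −0.75 ln(1 − 0.379845) = −0.75 ln(0.620155)
  = −0.75 × (-0.477786) = 0.358340 substitutions/site.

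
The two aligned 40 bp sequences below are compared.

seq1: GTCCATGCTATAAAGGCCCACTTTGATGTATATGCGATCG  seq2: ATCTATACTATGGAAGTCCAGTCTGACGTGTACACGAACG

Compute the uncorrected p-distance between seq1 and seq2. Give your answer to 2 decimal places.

The sequences differ at 14 of 40 positions.
p = 14/40 = 0.35.

0.35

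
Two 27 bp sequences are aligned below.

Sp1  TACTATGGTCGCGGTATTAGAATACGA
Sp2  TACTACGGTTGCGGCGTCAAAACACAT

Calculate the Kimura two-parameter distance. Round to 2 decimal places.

Of 27 sites, 8 differences are transitions and 1 are transversions, so P = 8/27 ≈ 0.296296 and Q = 1/27 ≈ 0.037037.
Under the Kimura two-parameter model, d = −½ ln(1 − 2P − Q) − ¼ ln(1 − 2Q).
1 − 2P − Q = 0.370371, giving −½ ln(0.370371) = 0.496625.
1 − 2Q = 0.925926, giving −¼ ln(0.925926) = 0.019240.
d = 0.496625 + 0.019240 = 0.515865.

0.52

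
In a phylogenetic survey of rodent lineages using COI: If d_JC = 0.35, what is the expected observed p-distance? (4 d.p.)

p = (3/4)(1 − e^(−4d/3)) = 0.75 × (1 − e^(-0.466667)) = 0.75 × (1 − 0.627089) = 0.279683.

0.2797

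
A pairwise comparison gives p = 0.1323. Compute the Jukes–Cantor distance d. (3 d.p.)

d = −(3/4) ln(1 − 4p/3) = −0.75 ln(1 − 0.1764) = −0.75 ln(0.8236)
  = −0.75 × (-0.194070) = 0.145553 substitutions/site.

0.146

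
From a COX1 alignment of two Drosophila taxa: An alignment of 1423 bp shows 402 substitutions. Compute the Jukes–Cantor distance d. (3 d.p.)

p = 402/1423 ≈ 0.282502.
d = −(3/4) ln(1 − 4p/3) = −0.75 ln(1 − 0.376669) = −0.75 ln(0.623331)
  = −0.75 × (-0.472678) = 0.354509 substitutions/site.

0.355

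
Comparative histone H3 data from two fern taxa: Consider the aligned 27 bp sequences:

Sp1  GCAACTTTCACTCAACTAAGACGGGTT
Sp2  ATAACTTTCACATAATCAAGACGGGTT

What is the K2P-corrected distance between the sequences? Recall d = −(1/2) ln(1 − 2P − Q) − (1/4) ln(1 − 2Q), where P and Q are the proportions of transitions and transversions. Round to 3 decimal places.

0.281

Of 27 sites, 5 differences are transitions and 1 are transversions, so P = 5/27 ≈ 0.185185 and Q = 1/27 ≈ 0.037037.
Under the Kimura two-parameter model, d = −½ ln(1 − 2P − Q) − ¼ ln(1 − 2Q).
1 − 2P − Q = 0.592593, giving −½ ln(0.592593) = 0.261624.
1 − 2Q = 0.925926, giving −¼ ln(0.925926) = 0.019240.
d = 0.261624 + 0.019240 = 0.280864.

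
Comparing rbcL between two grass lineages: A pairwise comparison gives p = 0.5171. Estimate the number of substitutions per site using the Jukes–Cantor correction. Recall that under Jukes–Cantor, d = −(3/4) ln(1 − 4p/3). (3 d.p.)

d = −(3/4) ln(1 − 4p/3) = −0.75 ln(1 − 0.689467) = −0.75 ln(0.310533)
  = −0.75 × (-1.169465) = 0.877099 substitutions/site.

0.877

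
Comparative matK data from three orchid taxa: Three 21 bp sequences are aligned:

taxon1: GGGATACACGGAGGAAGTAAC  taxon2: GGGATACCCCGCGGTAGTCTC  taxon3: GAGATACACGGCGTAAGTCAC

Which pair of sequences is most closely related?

taxon1–taxon2: 6/21 differ, p = 0.286, d = 0.360.
taxon1–taxon3: 4/21 differ, p = 0.190, d = 0.220.
taxon2–taxon3: 6/21 differ, p = 0.286, d = 0.360.
The smallest distance is between taxon1 and taxon3.

taxon1 and taxon3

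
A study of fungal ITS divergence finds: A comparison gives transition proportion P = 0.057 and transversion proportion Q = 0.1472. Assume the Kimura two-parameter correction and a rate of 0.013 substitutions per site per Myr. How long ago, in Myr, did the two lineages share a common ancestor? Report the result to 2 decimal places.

9.17

Under the Kimura two-parameter model, d = −½ ln(1 − 2P − Q) − ¼ ln(1 − 2Q).
1 − 2P − Q = 0.7388, giving −½ ln(0.7388) = 0.151364.
1 − 2Q = 0.7056, giving −¼ ln(0.7056) = 0.087177.
d = 0.151364 + 0.087177 = 0.238541.
Under a molecular clock d = 2μt, so t = d/(2μ) = 0.238541 / (2 × 0.013) = 9.17 Myr.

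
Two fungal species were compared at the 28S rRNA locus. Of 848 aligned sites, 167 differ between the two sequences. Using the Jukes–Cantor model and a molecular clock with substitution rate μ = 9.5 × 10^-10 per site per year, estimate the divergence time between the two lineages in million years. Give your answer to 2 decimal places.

p = 167/848 ≈ 0.196934.
d = −(3/4) ln(1 − 4p/3) = −0.75 ln(1 − 0.262579) = −0.75 ln(0.737421)
  = −0.75 × (-0.304596) = 0.228447 substitutions/site.
Under a molecular clock d = 2μt, so t = d/(2μ) = 0.228447 / (2 × 9.5 × 10^-10) = 120.24 million years.

120.24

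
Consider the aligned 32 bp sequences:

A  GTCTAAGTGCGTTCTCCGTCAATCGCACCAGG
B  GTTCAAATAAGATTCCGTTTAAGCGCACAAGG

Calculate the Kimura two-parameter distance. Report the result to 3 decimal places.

0.608

Of 32 sites, 7 differences are transitions and 6 are transversions, so P = 7/32 = 0.21875 and Q = 6/32 = 0.1875.
Under the Kimura two-parameter model, d = −½ ln(1 − 2P − Q) − ¼ ln(1 − 2Q).
1 − 2P − Q = 0.375, giving −½ ln(0.375) = 0.490415.
1 − 2Q = 0.625, giving −¼ ln(0.625) = 0.117501.
d = 0.490415 + 0.117501 = 0.607916.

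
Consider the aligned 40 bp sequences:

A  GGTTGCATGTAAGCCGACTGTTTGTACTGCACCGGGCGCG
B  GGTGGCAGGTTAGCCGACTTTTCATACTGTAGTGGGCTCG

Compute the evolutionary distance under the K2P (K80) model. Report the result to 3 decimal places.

Of 40 sites, 4 differences are transitions and 6 are transversions, so P = 4/40 = 0.1 and Q = 6/40 = 0.15.
Under the Kimura two-parameter model, d = −½ ln(1 − 2P − Q) − ¼ ln(1 − 2Q).
1 − 2P − Q = 0.65, giving −½ ln(0.65) = 0.215391.
1 − 2Q = 0.7, giving −¼ ln(0.7) = 0.089169.
d = 0.215391 + 0.089169 = 0.304560.

0.305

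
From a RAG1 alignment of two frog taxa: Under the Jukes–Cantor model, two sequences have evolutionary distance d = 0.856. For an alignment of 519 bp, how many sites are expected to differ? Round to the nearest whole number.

Invert JC69: p = (3/4)(1 − e^(−4d/3)) = 0.75 × (1 − e^(-1.141333)) = 0.75 × (1 − 0.319393) = 0.510455.
Expected differing sites = pL ≈ 0.510455 × 519 = 264.926145 ≈ 265.

265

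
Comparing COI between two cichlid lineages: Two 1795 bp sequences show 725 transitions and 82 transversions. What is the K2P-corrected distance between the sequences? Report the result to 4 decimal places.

P = 725/1795 ≈ 0.4039 and Q = 82/1795 ≈ 0.045682.
Under the Kimura two-parameter model, d = −½ ln(1 − 2P − Q) − ¼ ln(1 − 2Q).
1 − 2P − Q = 0.146518, giving −½ ln(0.146518) = 0.960303.
1 − 2Q = 0.908636, giving −¼ ln(0.908636) = 0.023953.
d = 0.960303 + 0.023953 = 0.984256.

0.9843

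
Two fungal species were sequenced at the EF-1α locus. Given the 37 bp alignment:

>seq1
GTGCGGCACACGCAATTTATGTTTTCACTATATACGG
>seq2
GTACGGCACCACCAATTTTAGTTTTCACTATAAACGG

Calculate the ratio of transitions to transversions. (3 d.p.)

0.167

Transitions are A↔G and C↔T; transversions are all other mismatches.
Transitions: 1. Transversions: 6.
R = 1/6 = 0.166666… ≈ 0.167 (to 3 d.p.).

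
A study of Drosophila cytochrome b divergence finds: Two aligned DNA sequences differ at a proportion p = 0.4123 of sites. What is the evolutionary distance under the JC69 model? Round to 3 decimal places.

d = −(3/4) ln(1 − 4p/3) = −0.75 ln(1 − 0.549733) = −0.75 ln(0.450267)
  = −0.75 × (-0.797915) = 0.598436 substitutions/site.

0.598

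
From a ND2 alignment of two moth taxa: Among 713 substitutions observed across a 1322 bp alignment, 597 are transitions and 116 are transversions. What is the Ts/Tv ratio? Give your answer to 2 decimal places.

5.15

R = 597/116 = 5.146551… ≈ 5.15 (to 2 d.p.).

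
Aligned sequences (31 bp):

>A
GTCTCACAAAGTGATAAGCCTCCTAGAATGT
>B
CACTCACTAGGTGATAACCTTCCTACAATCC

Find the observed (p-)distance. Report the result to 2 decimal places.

The sequences differ at 9 of 31 positions (sites 1, 2, 8, 10, 18, 20, 26, 30, 31).
p = 9/31 = 0.290322… ≈ 0.29 (to 2 d.p.).

0.29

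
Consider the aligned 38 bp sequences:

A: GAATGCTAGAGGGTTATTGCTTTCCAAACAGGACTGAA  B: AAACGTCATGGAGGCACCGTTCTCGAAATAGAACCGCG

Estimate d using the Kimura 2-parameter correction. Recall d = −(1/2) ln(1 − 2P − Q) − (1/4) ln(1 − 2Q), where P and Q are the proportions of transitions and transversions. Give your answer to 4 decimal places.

Of 38 sites, 15 differences are transitions and 4 are transversions, so P = 15/38 ≈ 0.394737 and Q = 4/38 ≈ 0.105263.
Under the Kimura two-parameter model, d = −½ ln(1 − 2P − Q) − ¼ ln(1 − 2Q).
1 − 2P − Q = 0.105263, giving −½ ln(0.105263) = 1.125647.
1 − 2Q = 0.789474, giving −¼ ln(0.789474) = 0.059097.
d = 1.125647 + 0.059097 = 1.184744.

1.1847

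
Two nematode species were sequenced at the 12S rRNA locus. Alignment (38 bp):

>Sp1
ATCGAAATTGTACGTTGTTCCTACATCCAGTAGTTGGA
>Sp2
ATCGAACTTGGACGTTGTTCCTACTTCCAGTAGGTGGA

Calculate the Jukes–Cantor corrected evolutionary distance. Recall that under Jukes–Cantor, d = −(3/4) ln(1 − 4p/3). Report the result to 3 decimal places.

The sequences differ at 4 of 38 sites (7, 11, 25, 34), so p = 4/38 ≈ 0.105263.
d = −(3/4) ln(1 − 4p/3) = −0.75 ln(1 − 0.140351) = −0.75 ln(0.859649)
  = −0.75 × (-0.151231) = 0.113423 substitutions/site.

0.113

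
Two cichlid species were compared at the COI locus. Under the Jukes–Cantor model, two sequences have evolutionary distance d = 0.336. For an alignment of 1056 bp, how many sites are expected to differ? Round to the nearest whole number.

Invert JC69: p = (3/4)(1 − e^(−4d/3)) = 0.75 × (1 − e^(-0.448)) = 0.75 × (1 − 0.638905) = 0.270821.
Expected differing sites = pL ≈ 0.270821 × 1056 = 285.986976 ≈ 286.

286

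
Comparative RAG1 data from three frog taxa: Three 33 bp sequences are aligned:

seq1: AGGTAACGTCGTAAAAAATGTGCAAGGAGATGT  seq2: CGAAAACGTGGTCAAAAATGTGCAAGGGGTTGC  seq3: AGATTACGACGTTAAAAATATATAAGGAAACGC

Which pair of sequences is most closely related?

seq1 and seq2

seq1–seq2: 8/33 differ, p = 0.242, d = 0.293.
seq1–seq3: 10/33 differ, p = 0.303, d = 0.388.
seq2–seq3: 13/33 differ, p = 0.394, d = 0.559.
The smallest distance is between seq1 and seq2.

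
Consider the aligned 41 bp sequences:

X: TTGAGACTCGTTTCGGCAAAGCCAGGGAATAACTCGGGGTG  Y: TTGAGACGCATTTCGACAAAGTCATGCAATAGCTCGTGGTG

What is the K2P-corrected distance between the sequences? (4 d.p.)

Of 41 sites, 4 differences are transitions and 4 are transversions, so P = 4/41 ≈ 0.097561 and Q = 4/41 ≈ 0.097561.
Under the Kimura two-parameter model, d = −½ ln(1 − 2P − Q) − ¼ ln(1 − 2Q).
1 − 2P − Q = 0.707317, giving −½ ln(0.707317) = 0.173138.
1 − 2Q = 0.804878, giving −¼ ln(0.804878) = 0.054266.
d = 0.173138 + 0.054266 = 0.227404.

0.2274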